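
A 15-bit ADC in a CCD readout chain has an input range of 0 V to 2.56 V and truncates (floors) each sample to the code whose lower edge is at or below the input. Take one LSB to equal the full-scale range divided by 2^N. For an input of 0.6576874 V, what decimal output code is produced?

Full-scale range = 2.56 V. LSB = 2.56 V / 2^15 ≈ 78.12 µV.
(V_in − V_min) × 2^15/range = (0.6576874 − (0)) × 32768/2.56 = 8418.399.
Floor → code = 8418.

8418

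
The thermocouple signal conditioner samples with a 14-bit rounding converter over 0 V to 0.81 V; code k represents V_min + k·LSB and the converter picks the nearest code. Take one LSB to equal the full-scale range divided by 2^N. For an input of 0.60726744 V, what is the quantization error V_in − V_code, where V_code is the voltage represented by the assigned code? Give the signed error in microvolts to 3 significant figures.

+14.6 µV

Span = 0.81 V. LSB = 0.81 V / 2^14 ≈ 49.44 µV.
(0.60726744 − (0)) / LSB = 0.60726744 × 16384/0.81 = 12283.2960. Nearest integer: k = 12283.
V_code = 0 + (12283/16384) × 0.81 = 0.60725280762 V.
e = 0.60726744 − (0.60725280762) = +14.6 µV.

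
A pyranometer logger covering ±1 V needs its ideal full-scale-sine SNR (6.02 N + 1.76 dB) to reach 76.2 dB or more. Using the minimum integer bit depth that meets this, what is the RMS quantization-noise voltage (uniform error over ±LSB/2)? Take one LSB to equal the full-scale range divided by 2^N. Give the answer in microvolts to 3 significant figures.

70.5 µV

Span: 1 V − (-1 V) = 2 V.
Solving 6.02 N ≥ 76.2 − 1.76: N ≥ 12.365. Round up → N = 13.
Step size = 2/8192 V = 244.14 µV.
V_rms = LSB/√12 = 70.5 µV.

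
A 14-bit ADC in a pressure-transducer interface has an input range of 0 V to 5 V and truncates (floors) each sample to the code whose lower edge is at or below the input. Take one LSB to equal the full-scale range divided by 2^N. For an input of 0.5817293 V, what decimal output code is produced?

1906

Full-scale range = 5 V. LSB = 5 V / 2^14 ≈ 305.2 µV.
(V_in − V_min) × 2^14/range = (0.5817293 − (0)) × 16384/5 = 1906.211.
Floor → code = 1906.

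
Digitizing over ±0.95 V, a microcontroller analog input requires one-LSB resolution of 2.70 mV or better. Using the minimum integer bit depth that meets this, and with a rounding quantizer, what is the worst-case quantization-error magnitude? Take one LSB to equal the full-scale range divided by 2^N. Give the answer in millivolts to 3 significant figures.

Range = 0.95 − (-0.95) = 1.9 V.
1.9 V / 2.70 mV = 703.7. Since 2^9 = 512 and 2^10 = 1024, N = 10.
One LSB is 1.9 V / 1024 = 1.8555 mV.
Half an LSB is 0.928 mV.

0.928 mV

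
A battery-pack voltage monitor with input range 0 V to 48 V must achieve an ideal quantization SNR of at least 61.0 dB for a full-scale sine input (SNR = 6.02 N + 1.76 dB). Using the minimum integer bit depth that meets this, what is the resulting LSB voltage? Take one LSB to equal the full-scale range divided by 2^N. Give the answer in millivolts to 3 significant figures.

46.9 mV

Full-scale range = 48 V.
N ≥ (61.0 − 1.76)/6.02 = 9.841 → N_min = 10.
LSB = 48 V / 2^10 = 46.9 mV.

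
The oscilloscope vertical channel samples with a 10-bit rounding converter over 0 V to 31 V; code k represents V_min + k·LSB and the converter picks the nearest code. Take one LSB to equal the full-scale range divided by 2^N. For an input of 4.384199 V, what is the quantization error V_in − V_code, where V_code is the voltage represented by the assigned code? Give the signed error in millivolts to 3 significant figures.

−5.45 mV

Span = 31 V. LSB = 31 V / 2^10 ≈ 30.27 mV.
(V_in − V_min)/LSB = (4.384199 − (0)) × 1024/31 = 144.8200 → nearest code k = 145.
V_code = V_min + k × range/2^10 = 0 + 145 × 31/1024 = 4.389648438 V.
Error = V_in − V_code = 4.384199 − (4.389648438) = −5.45 mV.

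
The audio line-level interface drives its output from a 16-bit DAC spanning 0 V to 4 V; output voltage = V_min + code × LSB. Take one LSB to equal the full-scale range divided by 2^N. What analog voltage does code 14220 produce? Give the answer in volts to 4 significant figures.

Range is 4 V. LSB = 4 V / 2^16.
V_out = V_min + code × LSB = 0 V + 14220 × 4 V / 65536
      = 0 + 0.867920 = 0.867920 V.

0.8679 V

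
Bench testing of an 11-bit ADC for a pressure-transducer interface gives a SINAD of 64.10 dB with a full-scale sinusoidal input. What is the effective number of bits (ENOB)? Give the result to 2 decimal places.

10.36 bits

(64.10 − 1.76) / 6.02 = 62.34/6.02 = 10.3555 effective bits.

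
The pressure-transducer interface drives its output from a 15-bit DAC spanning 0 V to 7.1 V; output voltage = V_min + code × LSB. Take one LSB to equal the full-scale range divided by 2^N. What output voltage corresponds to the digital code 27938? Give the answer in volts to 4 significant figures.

6.053 V

V_FS = 7.1 V. LSB = 7.1 V / 2^15.
V_out = V_min + code × LSB = 0 V + 27938 × 7.1 V / 32768
      = 0 + 6.05346 = 6.05346 V.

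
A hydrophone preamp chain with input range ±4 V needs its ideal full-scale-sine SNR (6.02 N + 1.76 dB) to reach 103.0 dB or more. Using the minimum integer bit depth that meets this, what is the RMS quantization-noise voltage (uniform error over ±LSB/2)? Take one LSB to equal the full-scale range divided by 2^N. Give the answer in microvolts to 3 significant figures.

17.6 µV

Range = 4 − (-4) = 8 V.
6.02 N + 1.76 ≥ 103.0 gives N ≥ 16.817, so the minimum integer is 17.
Step size = 8/131072 V = 61.035 µV.
RMS noise = LSB/√12 = 17.6 µV.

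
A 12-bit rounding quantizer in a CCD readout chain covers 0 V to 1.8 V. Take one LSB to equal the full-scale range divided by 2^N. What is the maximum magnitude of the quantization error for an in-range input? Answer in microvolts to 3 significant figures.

Range is 1.8 V.
LSB = 1.8 V / 2^12 = 439.45 µV.
Worst-case error for round-to-nearest is half an LSB: 220 µV.

220 µV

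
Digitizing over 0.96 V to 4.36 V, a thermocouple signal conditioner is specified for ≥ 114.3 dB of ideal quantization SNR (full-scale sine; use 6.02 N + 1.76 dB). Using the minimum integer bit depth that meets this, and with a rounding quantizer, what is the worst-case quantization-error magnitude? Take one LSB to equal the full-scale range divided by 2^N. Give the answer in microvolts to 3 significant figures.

3.24 µV

Span: 4.36 V − (0.96 V) = 3.4 V.
6.02 N + 1.76 ≥ 114.3 gives N ≥ 18.694, so the minimum integer is 19.
One LSB is 3.4 V / 524288 = 6.4850 µV.
|e|_max = LSB/2 = 3.24 µV.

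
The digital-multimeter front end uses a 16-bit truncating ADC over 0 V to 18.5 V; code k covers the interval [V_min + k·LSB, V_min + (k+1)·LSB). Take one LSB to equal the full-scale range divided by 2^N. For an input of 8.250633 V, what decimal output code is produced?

29227

Full-scale range = 18.5 V. LSB = 18.5 V / 2^16 ≈ 282.3 µV.
(V_in − V_min) × 2^16/range = (8.250633 − (0)) × 65536/18.5 = 29227.756.
Floor → code = 29227.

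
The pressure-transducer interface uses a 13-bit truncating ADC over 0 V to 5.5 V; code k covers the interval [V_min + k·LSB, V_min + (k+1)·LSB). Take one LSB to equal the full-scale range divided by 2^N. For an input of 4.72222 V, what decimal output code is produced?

V_FS = 5.5 V. LSB = 5.5 V / 2^13 ≈ 0.6714 mV.
V_in − V_min = 4.72222 − (0) = 4.72222 V.
Divide by LSB: 4.72222 × 8192/5.5 = 7033.5320.
Truncating gives code 7033.

7033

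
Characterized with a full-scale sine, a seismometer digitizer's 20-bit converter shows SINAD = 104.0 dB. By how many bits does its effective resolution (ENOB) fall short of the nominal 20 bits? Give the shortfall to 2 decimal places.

3.02 bits

ENOB = (SINAD − 1.76)/6.02 = (104.0 − 1.76)/6.02 = 16.9834 bits.
Lost resolution: 20 − 16.9834 = 3.0166 bits.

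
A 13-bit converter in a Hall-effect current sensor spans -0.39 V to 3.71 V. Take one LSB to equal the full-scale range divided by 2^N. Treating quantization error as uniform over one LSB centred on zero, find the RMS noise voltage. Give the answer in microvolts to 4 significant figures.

The full-scale span is 3.71 − (-0.39) = 4.1 V.
Step size = 4.1/8192 V = 0.500488 mV.
RMS of a uniform error over width LSB is LSB/√12 = 144.5 µV.

144.5 µV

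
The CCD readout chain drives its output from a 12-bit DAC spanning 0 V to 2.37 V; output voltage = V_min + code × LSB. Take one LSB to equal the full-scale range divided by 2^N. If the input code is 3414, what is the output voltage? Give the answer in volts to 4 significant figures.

1.975 V

Full-scale range = 2.37 V. LSB = 2.37 V / 2^12.
V_out = 0 + 3414 × (2.37/4096) V
      = 0 V + 1.97539 V = 1.97539 V.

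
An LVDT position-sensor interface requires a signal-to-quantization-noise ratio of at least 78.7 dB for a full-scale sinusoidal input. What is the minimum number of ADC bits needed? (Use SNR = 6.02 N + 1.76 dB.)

13 bits

Solving 6.02 N ≥ 78.7 − 1.76: N ≥ 12.781. Round up → N = 13.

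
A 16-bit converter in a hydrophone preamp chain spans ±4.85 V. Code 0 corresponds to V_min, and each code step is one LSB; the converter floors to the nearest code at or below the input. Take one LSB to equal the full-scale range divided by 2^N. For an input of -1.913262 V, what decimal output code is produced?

Range = 4.85 − (-4.85) = 9.7 V. LSB = 9.7 V / 2^16 ≈ 148.0 µV.
(V_in − V_min) × 2^16/range = (-1.913262 − (-4.85)) × 65536/9.7 = 19841.450.
Floor → code = 19841.

19841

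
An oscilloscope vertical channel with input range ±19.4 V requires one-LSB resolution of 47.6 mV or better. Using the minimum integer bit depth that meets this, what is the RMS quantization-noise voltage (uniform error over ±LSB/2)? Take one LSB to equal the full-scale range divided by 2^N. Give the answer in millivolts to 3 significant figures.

10.9 mV

Full-scale range = 19.4 V − (-19.4 V) = 38.8 V.
Need 2^N ≥ 38.8 V / 47.6 mV = 815.1 → N_min = 10.
LSB = 38.8 V / 2^10 = 37.891 mV.
σ_q = LSB/√12 = 37.891 mV/3.4641 = 10.9 mV.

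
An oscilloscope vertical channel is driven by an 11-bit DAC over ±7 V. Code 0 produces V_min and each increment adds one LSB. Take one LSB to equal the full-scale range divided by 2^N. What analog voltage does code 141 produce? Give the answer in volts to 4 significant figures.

-6.036 V

Span: 7 V − (-7 V) = 14 V. LSB = 14 V / 2^11.
V_out = -7 + 141 × (14/2048) V
      = -7 + 0.963867 = -6.03613 V.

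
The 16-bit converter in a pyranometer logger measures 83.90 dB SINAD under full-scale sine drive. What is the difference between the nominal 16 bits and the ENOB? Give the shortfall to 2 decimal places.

2.36 bits

N_eff = (83.90 − 1.76)/6.02 = 13.6445 bits.
Lost resolution: 16 − 13.6445 = 2.3555 bits.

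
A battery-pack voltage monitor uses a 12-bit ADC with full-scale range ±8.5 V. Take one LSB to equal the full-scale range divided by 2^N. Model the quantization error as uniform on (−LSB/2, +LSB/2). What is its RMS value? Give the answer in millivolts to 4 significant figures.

Full-scale range = 8.5 V − (-8.5 V) = 17 V.
LSB = 17 V ÷ 2^12 = 17/4096 V = 4.15039 mV.
σ_q = LSB/√12 = 4.15039 mV/3.4641 = 1.198 mV.

1.198 mV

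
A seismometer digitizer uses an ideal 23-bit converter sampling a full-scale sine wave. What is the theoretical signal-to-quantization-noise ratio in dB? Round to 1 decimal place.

6.02(23) + 1.76 = 138.46 + 1.76 = 140.22 dB.

140.2 dB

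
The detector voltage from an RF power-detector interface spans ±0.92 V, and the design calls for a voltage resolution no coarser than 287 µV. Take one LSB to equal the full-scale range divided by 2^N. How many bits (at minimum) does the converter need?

13 bits

Range = 0.92 − (-0.92) = 1.84 V.
Required number of levels: 1.84/287 µV = 6411.1; smallest N with 2^N ≥ that is 13.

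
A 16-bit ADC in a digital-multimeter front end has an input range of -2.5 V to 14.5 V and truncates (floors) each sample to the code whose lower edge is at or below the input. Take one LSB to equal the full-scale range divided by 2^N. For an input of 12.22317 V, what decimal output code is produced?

Span: 14.5 V − (-2.5 V) = 17 V. LSB = 17 V / 2^16 ≈ 259.4 µV.
(V_in − V_min) × 2^16/range = (12.22317 − (-2.5)) × 65536/17 = 56758.686.
Floor → code = 56758.

56758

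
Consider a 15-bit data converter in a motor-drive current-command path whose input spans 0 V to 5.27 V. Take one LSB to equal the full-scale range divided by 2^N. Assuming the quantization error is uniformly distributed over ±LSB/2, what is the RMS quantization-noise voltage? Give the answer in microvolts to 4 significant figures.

Full-scale range = 5.27 V.
LSB = 5.27 V / 2^15 = 160.828 µV.
V_rms = LSB/√12 = 160.828 µV / √12 = 46.43 µV.

46.43 µV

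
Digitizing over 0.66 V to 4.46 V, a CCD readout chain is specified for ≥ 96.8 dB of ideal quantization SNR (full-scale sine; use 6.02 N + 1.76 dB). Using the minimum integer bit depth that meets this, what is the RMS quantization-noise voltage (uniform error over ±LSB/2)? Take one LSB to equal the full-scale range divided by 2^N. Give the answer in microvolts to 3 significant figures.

16.7 µV

Span: 4.46 V − (0.66 V) = 3.8 V.
Required N = ⌈(96.8 − 1.76)/6.02⌉ = ⌈15.787⌉ = 16.
LSB = 3.8 V / 2^16 = 57.983 µV.
RMS noise = LSB/√12 = 16.7 µV.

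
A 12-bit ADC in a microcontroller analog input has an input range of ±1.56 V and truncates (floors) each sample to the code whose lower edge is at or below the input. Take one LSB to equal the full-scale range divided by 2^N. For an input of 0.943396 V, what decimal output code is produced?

3286

The full-scale span is 1.56 − (-1.56) = 3.12 V. LSB = 3.12 V / 2^12 ≈ 0.7617 mV.
(V_in − V_min) × 2^12/range = (0.943396 − (-1.56)) × 4096/3.12 = 3286.510.
Floor → code = 3286.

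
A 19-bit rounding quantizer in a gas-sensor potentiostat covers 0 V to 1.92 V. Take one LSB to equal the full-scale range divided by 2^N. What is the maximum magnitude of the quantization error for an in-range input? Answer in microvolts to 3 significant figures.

Range is 1.92 V.
LSB = 1.92 V ÷ 2^19 = 1.92/524288 V = 3.6621 µV.
A rounding quantizer has |error| ≤ LSB/2 = 1.83 µV.

1.83 µV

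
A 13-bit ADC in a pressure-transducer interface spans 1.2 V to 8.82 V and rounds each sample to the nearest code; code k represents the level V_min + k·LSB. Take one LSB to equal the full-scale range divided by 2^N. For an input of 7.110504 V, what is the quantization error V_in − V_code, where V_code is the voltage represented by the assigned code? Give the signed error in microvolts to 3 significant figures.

+167 µV

Full-scale range = 8.82 V − (1.2 V) = 7.62 V. LSB = 7.62 V / 2^13 ≈ 0.9302 mV.
(7.110504 − (1.2)) / LSB = 5.910504 × 8192/7.62 = 6354.1796. Nearest integer: k = 6354.
V_code = V_min + k × range/2^13 = 1.2 + 6354 × 7.62/8192 = 7.110336914 V.
Error = V_in − V_code = 7.110504 − (7.110336914) = +167 µV.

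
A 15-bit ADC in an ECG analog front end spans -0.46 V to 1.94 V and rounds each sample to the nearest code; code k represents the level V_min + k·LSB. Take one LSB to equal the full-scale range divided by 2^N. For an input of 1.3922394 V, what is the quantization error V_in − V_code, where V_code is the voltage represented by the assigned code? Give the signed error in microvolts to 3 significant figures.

+17.7 µV

The full-scale span is 1.94 − (-0.46) = 2.4 V. LSB = 2.4 V / 2^15 ≈ 73.24 µV.
(V_in − V_min)/LSB = (1.3922394 − (-0.46)) × 32768/2.4 = 25289.2419 → nearest code k = 25289.
Reconstructed level: -0.46 + 25289 × 2.4/32768 V = 1.3922216797 V.
e = 1.3922394 − (1.3922216797) = +17.7 µV.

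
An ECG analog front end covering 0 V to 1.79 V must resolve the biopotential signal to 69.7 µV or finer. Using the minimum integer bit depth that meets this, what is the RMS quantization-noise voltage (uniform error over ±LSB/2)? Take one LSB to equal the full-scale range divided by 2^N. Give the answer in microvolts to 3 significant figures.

15.8 µV

Span = 1.79 V.
1.79 V / 69.7 µV = 25680. Since 2^14 = 16384 and 2^15 = 32768, N = 15.
Step size = 1.79/32768 V = 54.626 µV.
σ_q = LSB/√12 = 54.626 µV/3.4641 = 15.8 µV.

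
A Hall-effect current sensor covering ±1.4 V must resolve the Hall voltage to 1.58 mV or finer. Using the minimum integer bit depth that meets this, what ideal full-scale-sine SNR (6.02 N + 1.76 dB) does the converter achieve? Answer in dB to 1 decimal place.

Full-scale range = 1.4 V − (-1.4 V) = 2.8 V.
Required number of levels: 2.8/1.58 mV = 1772.2; smallest N with 2^N ≥ that is 11.
Ideal SNR at N = 11: 6.02·11 + 1.76 = 68.0 dB.

68.0 dB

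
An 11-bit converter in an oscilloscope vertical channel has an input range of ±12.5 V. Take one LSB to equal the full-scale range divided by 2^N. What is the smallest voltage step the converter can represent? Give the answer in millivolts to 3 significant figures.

Range = 12.5 − (-12.5) = 25 V.
There are 2^11 = 2048 steps.
Step size = 25/2048 V = 12.2 mV.

12.2 mV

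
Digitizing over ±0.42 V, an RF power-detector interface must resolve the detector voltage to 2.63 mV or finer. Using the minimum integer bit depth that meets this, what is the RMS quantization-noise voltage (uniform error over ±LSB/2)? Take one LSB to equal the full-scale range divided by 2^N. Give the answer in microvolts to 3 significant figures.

474 µV

Range = 0.42 − (-0.42) = 0.84 V.
Need 2^N ≥ 0.84 V / 2.63 mV = 319.4 → N_min = 9.
Step size = 0.84/512 V = 1.6406 mV.
RMS noise = LSB/√12 = 474 µV.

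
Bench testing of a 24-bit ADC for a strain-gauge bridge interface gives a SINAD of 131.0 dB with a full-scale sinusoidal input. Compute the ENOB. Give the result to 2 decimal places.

(131.0 − 1.76) / 6.02 = 129.24/6.02 = 21.4684 effective bits.

21.47 bits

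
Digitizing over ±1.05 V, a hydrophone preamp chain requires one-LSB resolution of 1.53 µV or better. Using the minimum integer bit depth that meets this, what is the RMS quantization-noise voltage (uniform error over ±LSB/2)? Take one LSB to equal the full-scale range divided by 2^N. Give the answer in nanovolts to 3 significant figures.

Span: 1.05 V − (-1.05 V) = 2.1 V.
Required number of levels: 2.1/1.53 µV = 1.3725e6; smallest N with 2^N ≥ that is 21.
LSB = 2.1 V ÷ 2^21 = 2.1/2097152 V = 1.0014 µV.
σ_q = LSB/√12 = 1.0014 µV/3.4641 = 289 nV.

289 nV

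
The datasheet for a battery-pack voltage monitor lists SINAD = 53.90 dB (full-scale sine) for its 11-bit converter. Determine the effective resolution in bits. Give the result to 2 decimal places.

8.66 bits

ENOB = (SINAD − 1.76) / 6.02 = (53.90 − 1.76) / 6.02 = 52.14 / 6.02 = 8.6611.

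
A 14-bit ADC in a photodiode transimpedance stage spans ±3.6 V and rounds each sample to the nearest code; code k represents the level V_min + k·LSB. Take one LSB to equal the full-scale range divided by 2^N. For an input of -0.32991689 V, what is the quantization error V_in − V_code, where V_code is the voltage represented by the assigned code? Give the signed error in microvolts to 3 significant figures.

+112 µV

The full-scale span is 3.6 − (-3.6) = 7.2 V. LSB = 7.2 V / 2^14 ≈ 439.5 µV.
(-0.32991689 − (-3.6)) / LSB = 3.27008311 × 16384/7.2 = 7441.2558. Nearest integer: k = 7441.
Reconstructed level: -3.6 + 7441 × 7.2/16384 V = -0.33002929688 V.
V_in − V_code = -0.32991689 − (-0.33002929688) = +112 µV.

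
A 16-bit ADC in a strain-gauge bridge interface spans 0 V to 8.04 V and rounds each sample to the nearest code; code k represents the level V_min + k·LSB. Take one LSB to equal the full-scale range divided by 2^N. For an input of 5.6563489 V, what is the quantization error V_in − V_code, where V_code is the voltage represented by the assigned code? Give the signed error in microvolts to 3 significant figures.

+34.2 µV

Span = 8.04 V. LSB = 8.04 V / 2^16 ≈ 122.7 µV.
(5.6563489 − (0)) / LSB = 5.6563489 × 65536/8.04 = 46106.2788. Nearest integer: k = 46106.
V_code = 0 + (46106/65536) × 8.04 = 5.6563146973 V.
Error = V_in − V_code = 5.6563489 − (5.6563146973) = +34.2 µV.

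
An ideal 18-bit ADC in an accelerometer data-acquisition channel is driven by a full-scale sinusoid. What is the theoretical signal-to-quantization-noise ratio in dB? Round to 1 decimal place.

Ideal quantization SNR: 6.02 × 18 + 1.76 dB = 110.1 dB.

110.1 dB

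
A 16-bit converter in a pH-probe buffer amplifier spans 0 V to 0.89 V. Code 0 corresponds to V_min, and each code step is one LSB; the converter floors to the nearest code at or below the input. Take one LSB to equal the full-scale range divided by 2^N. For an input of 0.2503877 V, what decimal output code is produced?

18437

Range is 0.89 V. LSB = 0.89 V / 2^16 ≈ 13.58 µV.
(V_in − V_min) × 2^16/range = (0.2503877 − (0)) × 65536/0.89 = 18437.537.
Floor → code = 18437.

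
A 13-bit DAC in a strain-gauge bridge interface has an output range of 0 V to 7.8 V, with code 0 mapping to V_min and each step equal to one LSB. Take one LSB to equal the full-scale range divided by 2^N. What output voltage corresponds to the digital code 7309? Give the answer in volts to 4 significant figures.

6.959 V

Range is 7.8 V. LSB = 7.8 V / 2^13.
V_out = V_min + code × LSB = 0 V + 7309 × 7.8 V / 8192
      = 0 + 6.95925 = 6.95925 V.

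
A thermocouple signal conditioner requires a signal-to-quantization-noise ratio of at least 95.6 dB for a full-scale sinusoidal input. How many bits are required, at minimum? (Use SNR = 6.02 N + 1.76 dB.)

6.02 N + 1.76 ≥ 95.6 gives N ≥ 15.588, so the minimum integer is 16.

16 bits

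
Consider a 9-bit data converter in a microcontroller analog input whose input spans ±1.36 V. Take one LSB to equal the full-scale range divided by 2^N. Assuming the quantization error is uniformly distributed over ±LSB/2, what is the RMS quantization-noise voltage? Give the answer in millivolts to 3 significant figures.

Span: 1.36 V − (-1.36 V) = 2.72 V.
Step size = 2.72/512 V = 5.3125 mV.
σ_q = LSB/√12 = 5.3125 mV/3.4641 = 1.53 mV.

1.53 mV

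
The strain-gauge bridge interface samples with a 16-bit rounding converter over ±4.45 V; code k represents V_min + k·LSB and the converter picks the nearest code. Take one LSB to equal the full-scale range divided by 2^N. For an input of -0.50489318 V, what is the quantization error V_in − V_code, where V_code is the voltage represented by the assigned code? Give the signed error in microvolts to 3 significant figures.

+23.2 µV

Range = 4.45 − (-4.45) = 8.9 V. LSB = 8.9 V / 2^16 ≈ 135.8 µV.
(-0.50489318 − (-4.45)) / LSB = 3.94510682 × 65536/8.9 = 29050.1708. Nearest integer: k = 29050.
V_code = V_min + k × range/2^16 = -4.45 + 29050 × 8.9/65536 = -0.50491638184 V.
Error = V_in − V_code = -0.50489318 − (-0.50491638184) = +23.2 µV.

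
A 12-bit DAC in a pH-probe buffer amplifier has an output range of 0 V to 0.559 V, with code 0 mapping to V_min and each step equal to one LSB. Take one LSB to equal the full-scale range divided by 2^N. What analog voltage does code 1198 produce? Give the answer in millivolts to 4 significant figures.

Full-scale range = 0.559 V. LSB = 0.559 V / 2^12.
V_out = 0 + 1198 × (0.559/4096) V
      = 0 V + 0.163497 V = 0.163497 V.

163.5 mV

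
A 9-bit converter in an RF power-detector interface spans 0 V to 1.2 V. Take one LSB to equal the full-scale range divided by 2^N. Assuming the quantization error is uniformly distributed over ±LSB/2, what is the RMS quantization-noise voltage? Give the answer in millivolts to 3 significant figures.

Span = 1.2 V.
One LSB is 1.2 V / 512 = 2.3438 mV.
For a uniform distribution on [−LSB/2, +LSB/2], V_rms = LSB/√12 = 2.3438 mV/3.4641 = 0.677 mV.

0.677 mV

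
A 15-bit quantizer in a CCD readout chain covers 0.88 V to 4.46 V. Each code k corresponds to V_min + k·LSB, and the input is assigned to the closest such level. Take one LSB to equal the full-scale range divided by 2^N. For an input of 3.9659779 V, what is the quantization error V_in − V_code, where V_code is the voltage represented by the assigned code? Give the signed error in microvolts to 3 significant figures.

+19.6 µV

Full-scale range = 4.46 V − (0.88 V) = 3.58 V. LSB = 3.58 V / 2^15 ≈ 109.3 µV.
(3.9659779 − (0.88)) / LSB = 3.0859779 × 32768/3.58 = 28246.1798. Nearest integer: k = 28246.
V_code = 0.88 + (28246/32768) × 3.58 = 3.9659582520 V.
V_in − V_code = 3.9659779 − (3.9659582520) = +19.6 µV.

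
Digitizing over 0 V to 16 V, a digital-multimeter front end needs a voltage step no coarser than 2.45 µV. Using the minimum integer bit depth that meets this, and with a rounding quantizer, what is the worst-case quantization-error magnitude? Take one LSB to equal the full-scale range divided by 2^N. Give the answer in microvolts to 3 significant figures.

Range is 16 V.
16 V / 2.45 µV = 6.531e6. Since 2^22 = 4194304 and 2^23 = 8388608, N = 23.
LSB = 16 V ÷ 2^23 = 16/8388608 V = 1.9073 µV.
Max error for round-to-nearest is LSB/2 = 0.954 µV.

0.954 µV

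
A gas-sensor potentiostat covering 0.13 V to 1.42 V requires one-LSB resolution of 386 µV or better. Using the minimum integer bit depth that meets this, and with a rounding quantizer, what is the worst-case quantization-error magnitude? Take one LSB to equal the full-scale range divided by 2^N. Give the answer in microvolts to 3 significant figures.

Range = 1.42 − (0.13) = 1.29 V.
Need 2^N ≥ 1.29 V / 386 µV = 3342 → N_min = 12.
LSB = 1.29 V ÷ 2^12 = 1.29/4096 V = 314.94 µV.
Max error for round-to-nearest is LSB/2 = 157 µV.

157 µV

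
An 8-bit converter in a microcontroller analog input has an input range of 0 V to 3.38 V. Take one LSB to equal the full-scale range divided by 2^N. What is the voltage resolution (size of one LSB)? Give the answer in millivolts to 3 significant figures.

13.2 mV

Full-scale range = 3.38 V.
There are 2^8 = 256 steps.
LSB = 3.38 V / 2^8 = 13.2 mV.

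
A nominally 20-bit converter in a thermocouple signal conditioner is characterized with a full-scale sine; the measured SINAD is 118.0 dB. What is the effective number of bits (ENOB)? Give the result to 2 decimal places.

19.31 bits

Inverting SNR = 6.02 N + 1.76: N_eff = (118.0 − 1.76)/6.02 = 19.3090.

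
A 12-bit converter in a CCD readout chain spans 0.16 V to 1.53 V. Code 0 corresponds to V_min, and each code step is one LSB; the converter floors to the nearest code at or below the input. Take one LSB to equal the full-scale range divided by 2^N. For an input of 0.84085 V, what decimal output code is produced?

The full-scale span is 1.53 − (0.16) = 1.37 V. LSB = 1.37 V / 2^12 ≈ 334.5 µV.
(V_in − V_min) × 2^12/range = (0.84085 − (0.16)) × 4096/1.37 = 2035.592.
Floor → code = 2035.

2035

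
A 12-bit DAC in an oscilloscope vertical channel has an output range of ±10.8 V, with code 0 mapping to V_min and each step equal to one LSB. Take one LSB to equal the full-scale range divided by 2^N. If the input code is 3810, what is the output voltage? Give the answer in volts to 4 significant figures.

9.292 V

Range = 10.8 − (-10.8) = 21.6 V. LSB = 21.6 V / 2^12.
V_out = -10.8 + 3810 × (21.6/4096) V
      = -10.8 V + 20.0918 V = 9.29180 V.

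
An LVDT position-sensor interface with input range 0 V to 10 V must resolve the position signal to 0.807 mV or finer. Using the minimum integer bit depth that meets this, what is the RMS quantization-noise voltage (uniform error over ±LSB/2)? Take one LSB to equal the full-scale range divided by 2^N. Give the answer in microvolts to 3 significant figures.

176 µV

Full-scale range = 10 V.
Required number of levels: 10/0.807 mV = 12392; smallest N with 2^N ≥ that is 14.
LSB = 10 V / 2^14 = 0.61035 mV.
σ_q = LSB/√12 = 0.61035 mV/3.4641 = 176 µV.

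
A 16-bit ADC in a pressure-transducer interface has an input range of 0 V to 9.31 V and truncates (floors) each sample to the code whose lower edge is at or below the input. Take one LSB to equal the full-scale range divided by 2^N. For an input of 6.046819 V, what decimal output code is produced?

V_FS = 9.31 V. LSB = 9.31 V / 2^16 ≈ 142.1 µV.
V_in − V_min = 6.046819 − (0) = 6.046819 V.
Divide by LSB: 6.046819 × 65536/9.31 = 42565.4490.
Truncating gives code 42565.

42565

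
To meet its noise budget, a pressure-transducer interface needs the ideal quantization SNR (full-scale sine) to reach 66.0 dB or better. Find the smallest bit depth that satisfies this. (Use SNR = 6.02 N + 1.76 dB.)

N ≥ (66.0 − 1.76)/6.02 = 10.671 → N_min = 11.

11 bits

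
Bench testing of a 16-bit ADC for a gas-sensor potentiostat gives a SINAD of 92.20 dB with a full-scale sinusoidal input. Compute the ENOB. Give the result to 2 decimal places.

15.02 bits

(92.20 − 1.76) / 6.02 = 90.44/6.02 = 15.0233 effective bits.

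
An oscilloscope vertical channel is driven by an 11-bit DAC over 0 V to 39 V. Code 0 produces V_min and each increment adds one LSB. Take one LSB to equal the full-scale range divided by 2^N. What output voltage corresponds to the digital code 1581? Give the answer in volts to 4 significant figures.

30.11 V

Range is 39 V. LSB = 39 V / 2^11.
Output = V_min + (1581/2048) × range = 0 + 0.771973 × 39 V
      = 0 V + 30.1069 V = 30.1069 V.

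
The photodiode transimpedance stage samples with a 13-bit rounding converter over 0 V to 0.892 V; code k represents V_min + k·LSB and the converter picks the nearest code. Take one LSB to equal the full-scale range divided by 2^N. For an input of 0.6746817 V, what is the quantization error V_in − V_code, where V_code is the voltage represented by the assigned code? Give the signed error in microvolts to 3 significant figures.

Span = 0.892 V. LSB = 0.892 V / 2^13 ≈ 108.9 µV.
Position in LSBs: (0.6746817 − (0)) × 8192/0.892 = 6196.1799; rounding gives k = 6196.
Reconstructed level: 0 + 6196 × 0.892/8192 V = 0.6746621094 V.
e = 0.6746817 − (0.6746621094) = +19.6 µV.

+19.6 µV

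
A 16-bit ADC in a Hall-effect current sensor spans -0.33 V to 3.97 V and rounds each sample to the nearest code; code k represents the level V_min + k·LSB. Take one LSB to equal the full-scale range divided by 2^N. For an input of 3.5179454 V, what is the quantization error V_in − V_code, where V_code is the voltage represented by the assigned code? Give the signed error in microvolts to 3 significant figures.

+17.5 µV

Span: 3.97 V − (-0.33 V) = 4.3 V. LSB = 4.3 V / 2^16 ≈ 65.61 µV.
(V_in − V_min)/LSB = (3.5179454 − (-0.33)) × 65536/4.3 = 58646.2674 → nearest code k = 58646.
V_code = -0.33 + (58646/65536) × 4.3 = 3.5179278564 V.
V_in − V_code = 3.5179454 − (3.5179278564) = +17.5 µV.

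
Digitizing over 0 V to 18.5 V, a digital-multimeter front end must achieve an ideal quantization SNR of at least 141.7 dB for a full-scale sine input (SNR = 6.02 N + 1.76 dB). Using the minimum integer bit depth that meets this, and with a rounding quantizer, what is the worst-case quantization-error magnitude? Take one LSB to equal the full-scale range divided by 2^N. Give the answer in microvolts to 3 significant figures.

V_FS = 18.5 V.
Solving 6.02 N ≥ 141.7 − 1.76: N ≥ 23.246. Round up → N = 24.
LSB = 18.5 V / 2^24 = 1.1027 µV.
|e|_max = LSB/2 = 0.551 µV.

0.551 µV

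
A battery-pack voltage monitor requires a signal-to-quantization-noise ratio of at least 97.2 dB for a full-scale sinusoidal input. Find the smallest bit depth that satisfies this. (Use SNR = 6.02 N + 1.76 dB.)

N ≥ (97.2 − 1.76)/6.02 = 15.854 → N_min = 16.

16 bits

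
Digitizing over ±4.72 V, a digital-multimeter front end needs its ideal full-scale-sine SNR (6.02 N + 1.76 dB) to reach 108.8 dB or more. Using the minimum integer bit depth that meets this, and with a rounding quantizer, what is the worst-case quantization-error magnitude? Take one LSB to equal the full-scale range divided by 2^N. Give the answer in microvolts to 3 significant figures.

18.0 µV

Span: 4.72 V − (-4.72 V) = 9.44 V.
N ≥ (108.8 − 1.76)/6.02 = 17.781 → N_min = 18.
One LSB is 9.44 V / 262144 = 36.011 µV.
Max error for round-to-nearest is LSB/2 = 18.0 µV.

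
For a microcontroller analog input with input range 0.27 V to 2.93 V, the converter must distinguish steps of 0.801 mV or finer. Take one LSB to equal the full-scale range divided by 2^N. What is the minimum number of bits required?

12 bits

Full-scale range = 2.93 V − (0.27 V) = 2.66 V.
2.66 V / 0.801 mV = 3321. Since 2^11 = 2048 and 2^12 = 4096, N = 12.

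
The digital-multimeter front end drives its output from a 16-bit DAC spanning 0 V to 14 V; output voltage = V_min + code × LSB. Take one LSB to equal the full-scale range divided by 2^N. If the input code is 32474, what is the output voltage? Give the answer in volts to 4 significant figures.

Range is 14 V. LSB = 14 V / 2^16.
Output = V_min + (32474/65536) × range = 0 + 0.495514 × 14 V
      = 0 + 6.93719 = 6.93719 V.

6.937 V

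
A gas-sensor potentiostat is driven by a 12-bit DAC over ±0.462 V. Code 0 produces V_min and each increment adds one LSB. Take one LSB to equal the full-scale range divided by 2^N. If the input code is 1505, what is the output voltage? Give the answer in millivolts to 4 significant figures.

Range = 0.462 − (-0.462) = 0.924 V. LSB = 0.924 V / 2^12.
V_out = -0.462 + 1505 × (0.924/4096) V
      = -0.462 V + 0.339507 V = -0.122493 V.

-122.5 mV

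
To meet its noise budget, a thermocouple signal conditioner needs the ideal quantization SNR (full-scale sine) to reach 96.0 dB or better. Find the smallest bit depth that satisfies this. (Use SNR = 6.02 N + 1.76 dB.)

N ≥ (96.0 − 1.76)/6.02 = 15.654 → N_min = 16.

16 bits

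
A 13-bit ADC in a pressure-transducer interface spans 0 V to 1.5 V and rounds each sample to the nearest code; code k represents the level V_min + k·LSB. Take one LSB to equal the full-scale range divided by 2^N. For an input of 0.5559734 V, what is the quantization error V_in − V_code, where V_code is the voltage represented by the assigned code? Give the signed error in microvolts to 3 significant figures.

V_FS = 1.5 V. LSB = 1.5 V / 2^13 ≈ 183.1 µV.
(V_in − V_min)/LSB = (0.5559734 − (0)) × 8192/1.5 = 3036.3561 → nearest code k = 3036.
Reconstructed level: 0 + 3036 × 1.5/8192 V = 0.5559082031 V.
e = 0.5559734 − (0.5559082031) = +65.2 µV.

+65.2 µV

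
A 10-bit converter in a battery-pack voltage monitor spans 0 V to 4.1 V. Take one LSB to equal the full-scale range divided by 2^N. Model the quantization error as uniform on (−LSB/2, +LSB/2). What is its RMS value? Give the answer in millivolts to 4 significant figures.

1.156 mV

V_FS = 4.1 V.
LSB = 4.1 V / 2^10 = 4.00391 mV.
RMS of a uniform error over width LSB is LSB/√12 = 1.156 mV.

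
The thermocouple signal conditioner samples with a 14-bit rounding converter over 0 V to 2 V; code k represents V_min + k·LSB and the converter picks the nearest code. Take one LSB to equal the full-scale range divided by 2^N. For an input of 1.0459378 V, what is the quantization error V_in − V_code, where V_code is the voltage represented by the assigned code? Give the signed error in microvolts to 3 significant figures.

+39.4 µV

Range is 2 V. LSB = 2 V / 2^14 ≈ 122.1 µV.
(1.0459378 − (0)) / LSB = 1.0459378 × 16384/2 = 8568.3225. Nearest integer: k = 8568.
Reconstructed level: 0 + 8568 × 2/16384 V = 1.0458984375 V.
V_in − V_code = 1.0459378 − (1.0458984375) = +39.4 µV.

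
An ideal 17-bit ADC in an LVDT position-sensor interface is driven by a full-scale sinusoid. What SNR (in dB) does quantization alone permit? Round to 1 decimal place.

104.1 dB

For an ideal N-bit converter with full-scale sine input, SNR = 6.02 N + 1.76 dB. SNR = 6.02 × 17 + 1.76 = 102.34 + 1.76 = 104.10 dB.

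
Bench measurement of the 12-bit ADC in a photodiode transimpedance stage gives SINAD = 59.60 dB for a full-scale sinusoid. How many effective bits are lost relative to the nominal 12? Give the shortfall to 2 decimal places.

2.39 bits

Effective bits = (59.60 − 1.76)/6.02 = 9.6080.
Shortfall = 12 − 9.6080 = 2.3920 bits.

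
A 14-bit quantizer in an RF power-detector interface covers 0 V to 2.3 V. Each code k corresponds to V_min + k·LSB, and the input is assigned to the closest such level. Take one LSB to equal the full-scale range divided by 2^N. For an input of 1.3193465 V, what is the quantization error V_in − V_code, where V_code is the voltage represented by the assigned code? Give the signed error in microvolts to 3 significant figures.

+47.2 µV

Span = 2.3 V. LSB = 2.3 V / 2^14 ≈ 140.4 µV.
(1.3193465 − (0)) / LSB = 1.3193465 × 16384/2.3 = 9398.3361. Nearest integer: k = 9398.
V_code = 0 + (9398/16384) × 2.3 = 1.3192993164 V.
Error = V_in − V_code = 1.3193465 − (1.3192993164) = +47.2 µV.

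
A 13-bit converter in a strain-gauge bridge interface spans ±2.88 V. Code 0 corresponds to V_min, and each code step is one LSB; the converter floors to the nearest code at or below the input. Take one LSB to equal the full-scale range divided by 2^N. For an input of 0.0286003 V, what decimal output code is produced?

4136

Range = 2.88 − (-2.88) = 5.76 V. LSB = 5.76 V / 2^13 ≈ 0.7031 mV.
code = ⌊(V_in − V_min)/LSB⌋ = ⌊(V_in − V_min) × 2^13 / range⌋
     = ⌊(0.0286003 − (-2.88)) × 8192 / 5.76⌋ = ⌊2.9086003 × 8192/5.76⌋
     = ⌊4136.676⌋ = 4136.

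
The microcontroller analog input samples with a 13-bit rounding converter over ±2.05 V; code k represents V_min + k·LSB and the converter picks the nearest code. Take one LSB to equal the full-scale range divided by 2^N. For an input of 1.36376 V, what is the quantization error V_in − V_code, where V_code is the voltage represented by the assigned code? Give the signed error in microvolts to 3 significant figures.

Range = 2.05 − (-2.05) = 4.1 V. LSB = 4.1 V / 2^13 ≈ 0.5005 mV.
(V_in − V_min)/LSB = (1.36376 − (-2.05)) × 8192/4.1 = 6820.8590 → nearest code k = 6821.
V_code = -2.05 + (6821/8192) × 4.1 = 1.363830566 V.
e = 1.36376 − (1.363830566) = −70.6 µV.

−70.6 µV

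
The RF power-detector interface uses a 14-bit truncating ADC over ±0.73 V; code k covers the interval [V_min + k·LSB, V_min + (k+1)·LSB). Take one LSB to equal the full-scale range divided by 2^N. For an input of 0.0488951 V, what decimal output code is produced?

8740

Range = 0.73 − (-0.73) = 1.46 V. LSB = 1.46 V / 2^14 ≈ 89.11 µV.
code = ⌊(V_in − V_min)/LSB⌋ = ⌊(V_in − V_min) × 2^14 / range⌋
     = ⌊(0.0488951 − (-0.73)) × 16384 / 1.46⌋ = ⌊0.7788951 × 16384/1.46⌋
     = ⌊8740.697⌋ = 8740.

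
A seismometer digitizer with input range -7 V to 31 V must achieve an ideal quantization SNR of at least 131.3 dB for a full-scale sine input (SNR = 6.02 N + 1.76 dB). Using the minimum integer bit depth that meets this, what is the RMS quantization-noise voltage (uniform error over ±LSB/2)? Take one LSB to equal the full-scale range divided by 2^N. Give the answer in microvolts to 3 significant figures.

2.62 µV

Span: 31 V − (-7 V) = 38 V.
Required N = ⌈(131.3 − 1.76)/6.02⌉ = ⌈21.518⌉ = 22.
Step size = 38/4194304 V = 9.0599 µV.
V_rms = LSB/√12 = 2.62 µV.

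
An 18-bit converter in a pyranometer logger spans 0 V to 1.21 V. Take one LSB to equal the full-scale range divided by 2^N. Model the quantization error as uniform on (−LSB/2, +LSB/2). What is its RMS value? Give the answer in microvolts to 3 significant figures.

Range is 1.21 V.
LSB = 1.21 V / 2^18 = 4.6158 µV.
For a uniform distribution on [−LSB/2, +LSB/2], V_rms = LSB/√12 = 4.6158 µV/3.4641 = 1.33 µV.

1.33 µV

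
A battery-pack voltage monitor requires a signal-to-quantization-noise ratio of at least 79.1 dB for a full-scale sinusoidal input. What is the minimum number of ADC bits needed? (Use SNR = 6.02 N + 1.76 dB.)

13 bits

6.02 N + 1.76 ≥ 79.1 gives N ≥ 12.847, so the minimum integer is 13.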